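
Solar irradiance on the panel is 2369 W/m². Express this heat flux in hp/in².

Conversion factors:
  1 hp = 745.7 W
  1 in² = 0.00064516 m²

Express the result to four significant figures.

0.002050 hp/in²

2369 W/m² is already 2369 W/m²
2369 W/m² ÷ 745.7 W/hp × 0.00064516 m²/in² = 0.0020496 hp/in²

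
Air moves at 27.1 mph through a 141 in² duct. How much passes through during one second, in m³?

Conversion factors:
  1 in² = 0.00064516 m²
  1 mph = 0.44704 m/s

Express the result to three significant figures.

27.1 mph × 0.44704 = 12.1148 m/s
141 in² × 0.00064516 = 0.0909676 m²
V = v × A × t = 12.1148 m/s × 0.0909676 m² × 1 s = 1.10205 m³

1.10 m³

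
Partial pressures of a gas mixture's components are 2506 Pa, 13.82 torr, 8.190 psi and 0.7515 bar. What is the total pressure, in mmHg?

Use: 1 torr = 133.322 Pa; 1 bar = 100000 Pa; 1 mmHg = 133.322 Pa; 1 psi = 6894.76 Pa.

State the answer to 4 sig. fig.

1020 mmHg

2506 Pa (already Pa)
13.82 torr × 133.322 = 1842.51 Pa
8.190 psi × 6894.76 = 56468.1 Pa
0.7515 bar × 100000 = 75150 Pa
Sum: 2506 + 1842.51 + 56468.1 + 75150 = 135967 Pa
In mmHg: 135967 / 133.322 = 1019.84 mmHg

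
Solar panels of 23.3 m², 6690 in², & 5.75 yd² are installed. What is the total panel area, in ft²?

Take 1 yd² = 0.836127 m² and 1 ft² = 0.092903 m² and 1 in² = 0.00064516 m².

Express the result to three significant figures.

349 ft²

23.3 m² (already m²)
6690 in² × 0.00064516 → 4.31612 m²
5.75 yd² × 0.836127 → 4.80773 m²
Total: 23.3 + 4.31612 + 4.80773 = 32.4238 m²
In ft²: 32.4238 / 0.092903 = 349.007 ft²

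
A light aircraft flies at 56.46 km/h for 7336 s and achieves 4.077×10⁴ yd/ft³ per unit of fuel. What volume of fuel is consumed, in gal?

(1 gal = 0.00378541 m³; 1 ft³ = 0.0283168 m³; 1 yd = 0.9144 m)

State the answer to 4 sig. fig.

23.09 gal

56.46 km/h → 15.6833 m/s
d = v × t = 15.6833 × 7336 = 115053 m
4.077×10⁴ yd/ft³ → 1.31654×10⁶ m/m³
V = d / (distance per unit fuel) = 115053 / 1.31654×10⁶ = 0.0873904 m³
In gal: 0.0873904 / 0.00378541 = 23.0861 gal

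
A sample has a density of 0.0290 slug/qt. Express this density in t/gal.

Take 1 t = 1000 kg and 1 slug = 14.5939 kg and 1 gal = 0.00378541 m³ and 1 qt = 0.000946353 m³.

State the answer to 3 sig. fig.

0.00169 t/gal

0.0290 slug/qt × 14.5939 kg/slug ÷ 0.000946353 m³/qt = 447.215 kg/m³
447.215 kg/m³ ÷ 1000 kg/t × 0.00378541 m³/gal = 0.00169289 t/gal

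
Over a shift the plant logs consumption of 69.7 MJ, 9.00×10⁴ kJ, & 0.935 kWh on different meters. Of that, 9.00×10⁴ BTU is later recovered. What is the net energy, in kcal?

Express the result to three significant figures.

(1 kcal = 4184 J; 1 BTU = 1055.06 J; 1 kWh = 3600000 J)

1.63×10⁴ kcal

69.7 MJ × 1000000 → 6.97×10⁷ J
9.00×10⁴ kJ × 1000 → 9×10⁷ J
0.935 kWh × 3600000 → 3.366×10⁶ J
9.00×10⁴ BTU × 1055.06 → 9.49554×10⁷ J
Result: 6.97×10⁷ + 9×10⁷ + 3.366×10⁶ − 9.49554×10⁷ = 6.81106×10⁷ J
In kcal: 6.81106×10⁷ / 4184 = 16278.8 kcal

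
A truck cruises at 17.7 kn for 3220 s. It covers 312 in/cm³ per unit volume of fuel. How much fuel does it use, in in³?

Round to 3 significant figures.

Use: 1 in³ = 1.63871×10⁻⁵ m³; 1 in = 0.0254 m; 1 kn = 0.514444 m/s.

226 in³

17.7 kn → 9.10566 m/s
d = v × t = 9.10566 × 3220 = 29320.2 m
312 in/cm³ → 7.9248×10⁶ m/m³
V = d / (distance per unit fuel) = 29320.2 / 7.9248×10⁶ = 0.0036998 m³
In in³: 0.0036998 / 1.63871×10⁻⁵ = 225.775 in³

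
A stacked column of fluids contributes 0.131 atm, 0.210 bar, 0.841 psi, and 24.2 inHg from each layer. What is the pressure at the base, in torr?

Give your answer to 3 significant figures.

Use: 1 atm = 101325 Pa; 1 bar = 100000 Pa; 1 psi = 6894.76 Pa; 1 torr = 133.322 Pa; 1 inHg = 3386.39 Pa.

0.131 atm × 101325 = 13273.6 Pa
0.210 bar × 100000 = 21000 Pa
0.841 psi × 6894.76 = 5798.49 Pa
24.2 inHg × 3386.39 = 81950.6 Pa
Sum: 13273.6 + 21000 + 5798.49 + 81950.6 = 122023 Pa
In torr: 122023 / 133.322 = 915.25 torr

915 torr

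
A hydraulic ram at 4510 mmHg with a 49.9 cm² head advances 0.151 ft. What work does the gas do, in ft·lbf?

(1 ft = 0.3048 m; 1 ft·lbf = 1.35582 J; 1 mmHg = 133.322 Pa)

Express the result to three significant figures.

102 ft·lbf

4510 mmHg → 601282 Pa
49.9 cm² → 0.00499 m²
F = P × A = 601282 × 0.00499 = 3000.4 N
0.151 ft → 0.0460248 m
W = F × d = 3000.4 × 0.0460248 = 138.093 J
In ft·lbf: 138.093 / 1.35582 = 101.852 ft·lbf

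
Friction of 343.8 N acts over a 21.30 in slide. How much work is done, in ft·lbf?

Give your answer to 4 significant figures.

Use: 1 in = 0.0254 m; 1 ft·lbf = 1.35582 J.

21.30 in × 0.0254 = 0.54102 m
W = F × d = 343.8 N × 0.54102 m = 186.003 J
186.003 J ÷ (1.35582 J/ft·lbf) = 137.189 ft·lbf

137.2 ft·lbf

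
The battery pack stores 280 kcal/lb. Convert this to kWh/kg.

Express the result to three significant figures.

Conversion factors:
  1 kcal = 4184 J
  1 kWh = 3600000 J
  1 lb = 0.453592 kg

0.717 kWh/kg

280 kcal/lb × 4184 J/kcal ÷ 0.453592 kg/lb = 2.58276×10⁶ J/kg
2.58276×10⁶ J/kg ÷ 3600000 J/kWh = 0.717433 kWh/kg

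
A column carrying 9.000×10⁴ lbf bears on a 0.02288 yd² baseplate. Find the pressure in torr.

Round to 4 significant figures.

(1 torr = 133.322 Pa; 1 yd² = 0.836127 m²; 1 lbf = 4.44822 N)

9.000×10⁴ lbf × 4.44822 = 400340 N
0.02288 yd² × 0.836127 = 0.0191306 m²
P = F / A = 400340 N / 0.0191306 m² = 2.09267×10⁷ Pa
2.09267×10⁷ Pa ÷ (133.322 Pa/torr) = 156964 torr

1.570×10⁵ torr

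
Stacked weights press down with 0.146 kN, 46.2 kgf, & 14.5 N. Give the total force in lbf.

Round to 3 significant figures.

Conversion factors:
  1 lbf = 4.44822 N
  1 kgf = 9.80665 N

138 lbf

0.146 kN × 1000 = 146 N
46.2 kgf × 9.80665 = 453.067 N
14.5 N (already N)
Sum: 146 + 453.067 + 14.5 = 613.567 N
In lbf: 613.567 / 4.44822 = 137.935 lbf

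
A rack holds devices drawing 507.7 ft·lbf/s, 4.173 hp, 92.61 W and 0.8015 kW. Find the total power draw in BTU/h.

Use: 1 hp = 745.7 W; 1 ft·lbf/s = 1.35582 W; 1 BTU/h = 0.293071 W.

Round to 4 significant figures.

1.602×10⁴ BTU/h

507.7 ft·lbf/s × 1.35582 = 688.35 W
4.173 hp × 745.7 = 3111.81 W
92.61 W (already W)
0.8015 kW × 1000 = 801.5 W
Total: 688.35 + 3111.81 + 92.61 + 801.5 = 4694.27 W
In BTU/h: 4694.27 / 0.293071 = 16017.5 BTU/h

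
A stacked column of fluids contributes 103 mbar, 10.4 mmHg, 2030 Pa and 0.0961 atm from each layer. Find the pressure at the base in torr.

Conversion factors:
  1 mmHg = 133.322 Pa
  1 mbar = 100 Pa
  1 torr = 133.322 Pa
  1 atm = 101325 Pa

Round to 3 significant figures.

103 mbar × 100 = 10300 Pa
10.4 mmHg × 133.322 = 1386.55 Pa
2030 Pa (already Pa)
0.0961 atm × 101325 = 9737.33 Pa
Combined: 10300 + 1386.55 + 2030 + 9737.33 = 23453.9 Pa
In torr: 23453.9 / 133.322 = 175.919 torr

176 torr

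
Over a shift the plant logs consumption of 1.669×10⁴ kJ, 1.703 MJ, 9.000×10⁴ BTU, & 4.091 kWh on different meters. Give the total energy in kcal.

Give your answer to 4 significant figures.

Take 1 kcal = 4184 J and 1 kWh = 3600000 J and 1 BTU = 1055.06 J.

3.061×10⁴ kcal

1.669×10⁴ kJ × 1000 → 1.669×10⁷ J
1.703 MJ × 1000000 → 1.703×10⁶ J
9.000×10⁴ BTU × 1055.06 → 9.49554×10⁷ J
4.091 kWh × 3600000 → 1.47276×10⁷ J
Combined: 1.669×10⁷ + 1.703×10⁶ + 9.49554×10⁷ + 1.47276×10⁷ = 1.28076×10⁸ J
In kcal: 1.28076×10⁸ / 4184 = 30610.9 kcal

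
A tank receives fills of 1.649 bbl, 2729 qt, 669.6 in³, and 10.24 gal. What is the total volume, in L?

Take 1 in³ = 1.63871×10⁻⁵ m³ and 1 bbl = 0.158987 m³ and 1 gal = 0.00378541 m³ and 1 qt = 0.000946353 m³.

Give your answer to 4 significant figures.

2895 L

1.649 bbl × 0.158987 = 0.26217 m³
2729 qt × 0.000946353 = 2.5826 m³
669.6 in³ × 1.63871×10⁻⁵ = 0.0109728 m³
10.24 gal × 0.00378541 = 0.0387626 m³
Combined: 0.26217 + 2.5826 + 0.0109728 + 0.0387626 = 2.89451 m³
In L: 2.89451 / 0.001 = 2894.51 L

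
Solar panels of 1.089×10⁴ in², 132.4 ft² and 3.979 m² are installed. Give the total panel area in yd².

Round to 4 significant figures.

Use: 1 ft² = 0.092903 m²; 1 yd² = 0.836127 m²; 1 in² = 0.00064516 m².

27.87 yd²

1.089×10⁴ in² × 0.00064516 → 7.02579 m²
132.4 ft² × 0.092903 → 12.3004 m²
3.979 m² (already m²)
Total: 7.02579 + 12.3004 + 3.979 = 23.3052 m²
In yd²: 23.3052 / 0.836127 = 27.8728 yd²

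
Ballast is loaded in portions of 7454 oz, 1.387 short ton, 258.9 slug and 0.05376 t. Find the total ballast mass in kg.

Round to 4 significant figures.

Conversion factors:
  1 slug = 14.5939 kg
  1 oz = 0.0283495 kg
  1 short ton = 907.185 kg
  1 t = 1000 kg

5302 kg

7454 oz × 0.0283495 → 211.317 kg
1.387 short ton × 907.185 → 1258.27 kg
258.9 slug × 14.5939 → 3778.36 kg
0.05376 t × 1000 → 53.76 kg
Combined: 211.317 + 1258.27 + 3778.36 + 53.76 = 5301.71 kg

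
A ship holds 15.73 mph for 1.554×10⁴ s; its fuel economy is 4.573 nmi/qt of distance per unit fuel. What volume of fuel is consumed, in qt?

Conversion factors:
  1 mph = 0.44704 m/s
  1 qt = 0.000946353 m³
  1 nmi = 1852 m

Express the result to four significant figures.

12.90 qt

15.73 mph → 7.03194 m/s
d = v × t = 7.03194 × 15540 = 109276 m
4.573 nmi/qt → 8.9493×10⁶ m/m³
V = d / (distance per unit fuel) = 109276 / 8.9493×10⁶ = 0.0122106 m³
In qt: 0.0122106 / 0.000946353 = 12.9028 qt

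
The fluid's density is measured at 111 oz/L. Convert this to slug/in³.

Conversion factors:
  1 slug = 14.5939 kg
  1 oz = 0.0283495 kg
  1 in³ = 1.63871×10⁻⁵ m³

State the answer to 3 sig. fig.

0.00353 slug/in³

111 oz/L × 0.0283495 kg/oz ÷ 0.001 m³/L = 3146.79 kg/m³
3146.79 kg/m³ ÷ 14.5939 kg/slug × 1.63871×10⁻⁵ m³/in³ = 0.00353345 slug/in³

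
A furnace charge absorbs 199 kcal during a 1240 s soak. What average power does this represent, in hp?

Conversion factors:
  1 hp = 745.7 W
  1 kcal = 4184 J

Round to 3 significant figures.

0.900 hp

199 kcal × 4184 = 832616 J
P = E / t = 832616 J / 1240 s = 671.465 W
671.465 W ÷ (745.7 W/hp) = 0.900449 hp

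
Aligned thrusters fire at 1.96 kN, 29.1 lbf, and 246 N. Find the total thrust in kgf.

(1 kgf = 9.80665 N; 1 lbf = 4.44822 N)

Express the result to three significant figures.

238 kgf

1.96 kN × 1000 → 1960 N
29.1 lbf × 4.44822 → 129.443 N
246 N (already N)
Sum: 1960 + 129.443 + 246 = 2335.44 N
In kgf: 2335.44 / 9.80665 = 238.149 kgf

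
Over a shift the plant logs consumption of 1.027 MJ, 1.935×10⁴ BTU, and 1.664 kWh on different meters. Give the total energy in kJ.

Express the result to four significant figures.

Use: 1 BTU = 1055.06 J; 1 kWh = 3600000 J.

1.027 MJ × 1000000 = 1.027×10⁶ J
1.935×10⁴ BTU × 1055.06 = 2.04154×10⁷ J
1.664 kWh × 3600000 = 5.9904×10⁶ J
Combined: 1.027×10⁶ + 2.04154×10⁷ + 5.9904×10⁶ = 2.74328×10⁷ J
In kJ: 2.74328×10⁷ / 1000 = 27432.8 kJ

2.743×10⁴ kJ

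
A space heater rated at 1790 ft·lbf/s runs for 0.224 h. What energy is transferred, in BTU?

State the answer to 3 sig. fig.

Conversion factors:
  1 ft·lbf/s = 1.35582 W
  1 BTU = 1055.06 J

1790 ft·lbf/s × 1.35582 = 2426.92 W
0.224 h × 3600 = 806.4 s
E = P × t = 2426.92 W × 806.4 s = 1.95707×10⁶ J
1.95707×10⁶ J ÷ (1055.06 J/BTU) = 1854.94 BTU

1850 BTU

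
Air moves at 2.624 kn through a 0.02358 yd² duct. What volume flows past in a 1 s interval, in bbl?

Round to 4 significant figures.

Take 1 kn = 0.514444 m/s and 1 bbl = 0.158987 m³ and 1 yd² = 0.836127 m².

0.1674 bbl

2.624 kn × 0.514444 → 1.3499 m/s
0.02358 yd² × 0.836127 → 0.0197159 m²
V = v × A × t = 1.3499 m/s × 0.0197159 m² × 1 s = 0.0266145 m³
0.0266145 m³ ÷ (0.158987 m³/bbl) = 0.1674 bbl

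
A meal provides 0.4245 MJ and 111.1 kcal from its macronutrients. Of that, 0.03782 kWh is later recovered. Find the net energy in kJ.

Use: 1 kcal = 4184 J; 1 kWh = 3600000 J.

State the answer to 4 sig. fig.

753.2 kJ

0.4245 MJ × 1000000 → 424500 J
111.1 kcal × 4184 → 464842 J
0.03782 kWh × 3600000 → 136152 J
Result: 424500 + 464842 − 136152 = 753190 J
In kJ: 753190 / 1000 = 753.19 kJ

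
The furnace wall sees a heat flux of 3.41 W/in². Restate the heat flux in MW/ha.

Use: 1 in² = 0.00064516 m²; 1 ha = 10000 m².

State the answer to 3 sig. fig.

3.41 W/in² ÷ 0.00064516 m²/in² = 5285.51 W/m²
5285.51 W/m² ÷ 1000000 W/MW × 10000 m²/ha = 52.8551 MW/ha

52.9 MW/ha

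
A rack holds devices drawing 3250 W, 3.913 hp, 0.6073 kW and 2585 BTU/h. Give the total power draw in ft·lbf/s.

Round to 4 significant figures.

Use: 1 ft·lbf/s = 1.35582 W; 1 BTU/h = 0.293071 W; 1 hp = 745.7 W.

3250 W (already W)
3.913 hp × 745.7 = 2917.92 W
0.6073 kW × 1000 = 607.3 W
2585 BTU/h × 0.293071 = 757.589 W
Total: 3250 + 2917.92 + 607.3 + 757.589 = 7532.81 W
In ft·lbf/s: 7532.81 / 1.35582 = 5555.91 ft·lbf/s

5556 ft·lbf/s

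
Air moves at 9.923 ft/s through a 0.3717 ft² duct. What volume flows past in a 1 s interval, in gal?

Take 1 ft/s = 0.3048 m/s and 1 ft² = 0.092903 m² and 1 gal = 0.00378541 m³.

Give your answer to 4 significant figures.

9.923 ft/s × 0.3048 = 3.02453 m/s
0.3717 ft² × 0.092903 = 0.034532 m²
V = v × A × t = 3.02453 m/s × 0.034532 m² × 1 s = 0.104443 m³
0.104443 m³ ÷ (0.00378541 m³/gal) = 27.5909 gal

27.59 gal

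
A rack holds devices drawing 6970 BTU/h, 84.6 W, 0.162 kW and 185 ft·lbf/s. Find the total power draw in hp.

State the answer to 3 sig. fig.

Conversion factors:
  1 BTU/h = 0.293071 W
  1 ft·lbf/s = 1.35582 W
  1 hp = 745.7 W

3.41 hp

6970 BTU/h × 0.293071 = 2042.7 W
84.6 W (already W)
0.162 kW × 1000 = 162 W
185 ft·lbf/s × 1.35582 = 250.827 W
Combined: 2042.7 + 84.6 + 162 + 250.827 = 2540.13 W
In hp: 2540.13 / 745.7 = 3.40637 hp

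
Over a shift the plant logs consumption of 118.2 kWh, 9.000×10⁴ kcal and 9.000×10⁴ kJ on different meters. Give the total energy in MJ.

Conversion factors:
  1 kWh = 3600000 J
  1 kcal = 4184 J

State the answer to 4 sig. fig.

892.1 MJ

118.2 kWh × 3600000 = 4.2552×10⁸ J
9.000×10⁴ kcal × 4184 = 3.7656×10⁸ J
9.000×10⁴ kJ × 1000 = 9×10⁷ J
Combined: 4.2552×10⁸ + 3.7656×10⁸ + 9×10⁷ = 8.9208×10⁸ J
In MJ: 8.9208×10⁸ / 1000000 = 892.08 MJ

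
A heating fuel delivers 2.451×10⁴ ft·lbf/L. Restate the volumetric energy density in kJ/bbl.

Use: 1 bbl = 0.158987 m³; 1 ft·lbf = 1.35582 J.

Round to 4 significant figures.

5283 kJ/bbl

2.451×10⁴ ft·lbf/L × 1.35582 J/ft·lbf ÷ 0.001 m³/L = 3.32311×10⁷ J/m³
3.32311×10⁷ J/m³ ÷ 1000 J/kJ × 0.158987 m³/bbl = 5283.31 kJ/bbl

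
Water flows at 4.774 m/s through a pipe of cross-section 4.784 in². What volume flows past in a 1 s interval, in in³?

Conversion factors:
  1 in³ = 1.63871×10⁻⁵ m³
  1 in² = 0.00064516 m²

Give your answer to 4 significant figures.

899.2 in³

4.784 in² × 0.00064516 → 0.00308645 m²
V = v × A × t = 4.774 m/s × 0.00308645 m² × 1 s = 0.0147347 m³
0.0147347 m³ ÷ (1.63871×10⁻⁵ m³/in³) = 899.165 in³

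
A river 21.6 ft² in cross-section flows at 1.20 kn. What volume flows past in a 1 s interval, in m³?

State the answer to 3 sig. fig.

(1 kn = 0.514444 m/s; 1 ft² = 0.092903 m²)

1.24 m³

1.20 kn × 0.514444 → 0.617333 m/s
21.6 ft² × 0.092903 → 2.0067 m²
V = v × A × t = 0.617333 m/s × 2.0067 m² × 1 s = 1.2388 m³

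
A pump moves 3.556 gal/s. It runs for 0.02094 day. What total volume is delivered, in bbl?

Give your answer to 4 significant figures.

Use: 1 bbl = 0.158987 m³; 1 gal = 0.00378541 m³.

153.2 bbl

3.556 gal/s → 0.0134609 m³/s
0.02094 day → 1809.22 s
V = Q × t = 0.0134609 × 1809.22 = 24.3537 m³
In bbl: 24.3537 / 0.158987 = 153.18 bbl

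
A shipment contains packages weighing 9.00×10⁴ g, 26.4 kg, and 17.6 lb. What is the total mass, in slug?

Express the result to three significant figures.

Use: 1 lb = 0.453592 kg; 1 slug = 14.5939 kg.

9.00×10⁴ g × 0.001 = 90 kg
26.4 kg (already kg)
17.6 lb × 0.453592 = 7.98322 kg
Combined: 90 + 26.4 + 7.98322 = 124.383 kg
In slug: 124.383 / 14.5939 = 8.52294 slug

8.52 slug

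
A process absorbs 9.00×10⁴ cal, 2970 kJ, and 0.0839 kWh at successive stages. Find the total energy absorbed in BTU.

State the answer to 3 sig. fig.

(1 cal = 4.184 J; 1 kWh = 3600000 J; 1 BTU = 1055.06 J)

9.00×10⁴ cal × 4.184 = 376560 J
2970 kJ × 1000 = 2.97×10⁶ J
0.0839 kWh × 3600000 = 302040 J
Combined: 376560 + 2.97×10⁶ + 302040 = 3.6486×10⁶ J
In BTU: 3.6486×10⁶ / 1055.06 = 3458.19 BTU

3460 BTU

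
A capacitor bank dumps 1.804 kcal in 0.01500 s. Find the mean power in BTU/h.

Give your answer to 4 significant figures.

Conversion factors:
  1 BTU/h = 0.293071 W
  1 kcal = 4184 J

1.804 kcal × 4184 → 7547.94 J
P = E / t = 7547.94 J / 0.015 s = 503196 W
503196 W ÷ (0.293071 W/BTU/h) = 1.71698×10⁶ BTU/h

1.717×10⁶ BTU/h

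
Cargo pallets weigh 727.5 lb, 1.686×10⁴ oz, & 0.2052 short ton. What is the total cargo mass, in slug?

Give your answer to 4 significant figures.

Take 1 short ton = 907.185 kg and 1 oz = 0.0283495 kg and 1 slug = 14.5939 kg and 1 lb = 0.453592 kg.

727.5 lb × 0.453592 → 329.988 kg
1.686×10⁴ oz × 0.0283495 → 477.973 kg
0.2052 short ton × 907.185 → 186.154 kg
Total: 329.988 + 477.973 + 186.154 = 994.115 kg
In slug: 994.115 / 14.5939 = 68.1185 slug

68.12 slug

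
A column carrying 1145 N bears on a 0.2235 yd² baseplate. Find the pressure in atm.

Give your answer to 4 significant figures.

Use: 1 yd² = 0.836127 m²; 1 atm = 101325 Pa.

0.06047 atm

0.2235 yd² × 0.836127 → 0.186874 m²
P = F / A = 1145 N / 0.186874 m² = 6127.12 Pa
6127.12 Pa ÷ (101325 Pa/atm) = 0.06047 atm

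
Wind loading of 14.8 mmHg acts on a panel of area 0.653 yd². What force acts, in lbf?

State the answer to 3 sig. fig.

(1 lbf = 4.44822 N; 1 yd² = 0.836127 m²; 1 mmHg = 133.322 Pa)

242 lbf

14.8 mmHg × 133.322 → 1973.17 Pa
0.653 yd² × 0.836127 → 0.545991 m²
F = P × A = 1973.17 Pa × 0.545991 m² = 1077.33 N
1077.33 N ÷ (4.44822 N/lbf) = 242.194 lbf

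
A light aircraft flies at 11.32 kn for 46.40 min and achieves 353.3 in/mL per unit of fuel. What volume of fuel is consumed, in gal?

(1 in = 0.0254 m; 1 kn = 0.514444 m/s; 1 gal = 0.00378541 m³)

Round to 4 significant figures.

0.4773 gal

11.32 kn → 5.82351 m/s
46.40 min → 2784 s
d = v × t = 5.82351 × 2784 = 16212.7 m
353.3 in/mL → 8.97382×10⁶ m/m³
V = d / (distance per unit fuel) = 16212.7 / 8.97382×10⁶ = 0.00180667 m³
In gal: 0.00180667 / 0.00378541 = 0.477272 gal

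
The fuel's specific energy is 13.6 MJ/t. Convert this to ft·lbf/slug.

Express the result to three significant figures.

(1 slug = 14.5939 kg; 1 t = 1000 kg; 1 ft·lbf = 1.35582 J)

13.6 MJ/t × 1000000 J/MJ ÷ 1000 kg/t = 13600 J/kg
13600 J/kg ÷ 1.35582 J/ft·lbf × 14.5939 kg/slug = 146389 ft·lbf/slug

1.46×10⁵ ft·lbf/slug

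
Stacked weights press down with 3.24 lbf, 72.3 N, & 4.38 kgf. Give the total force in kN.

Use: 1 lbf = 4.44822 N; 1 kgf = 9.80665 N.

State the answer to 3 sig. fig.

0.130 kN

3.24 lbf × 4.44822 = 14.4122 N
72.3 N (already N)
4.38 kgf × 9.80665 = 42.9531 N
Sum: 14.4122 + 72.3 + 42.9531 = 129.665 N
In kN: 129.665 / 1000 = 0.129665 kN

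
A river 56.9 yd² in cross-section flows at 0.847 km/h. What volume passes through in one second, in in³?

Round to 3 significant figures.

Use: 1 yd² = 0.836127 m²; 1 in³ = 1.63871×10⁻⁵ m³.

0.847 km/h × (1/3.6) → 0.235278 m/s
56.9 yd² × 0.836127 → 47.5756 m²
V = v × A × t = 0.235278 m/s × 47.5756 m² × 1 s = 11.1935 m³
11.1935 m³ ÷ (1.63871×10⁻⁵ m³/in³) = 683068 in³

6.83×10⁵ in³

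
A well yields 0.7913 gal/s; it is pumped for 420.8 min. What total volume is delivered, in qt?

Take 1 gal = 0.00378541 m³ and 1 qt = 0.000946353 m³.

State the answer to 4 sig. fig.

7.991×10⁴ qt

0.7913 gal/s → 0.00299539 m³/s
420.8 min → 25248 s
V = Q × t = 0.00299539 × 25248 = 75.6276 m³
In qt: 75.6276 / 0.000946353 = 79914.8 qt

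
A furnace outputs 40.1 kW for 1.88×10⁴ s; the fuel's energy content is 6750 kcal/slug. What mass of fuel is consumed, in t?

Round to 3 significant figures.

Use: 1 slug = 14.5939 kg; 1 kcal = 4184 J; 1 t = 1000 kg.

40.1 kW → 40100 W
E = P × t = 40100 × 18800 = 7.5388×10⁸ J
6750 kcal/slug → 1.93519×10⁶ J/kg
m = E / e_s = 7.5388×10⁸ / 1.93519×10⁶ = 389.564 kg
In t: 389.564 / 1000 = 0.389564 t

0.390 t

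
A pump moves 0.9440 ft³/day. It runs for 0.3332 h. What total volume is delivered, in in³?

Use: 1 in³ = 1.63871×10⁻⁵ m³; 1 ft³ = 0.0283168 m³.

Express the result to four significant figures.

0.9440 ft³/day → 3.09387×10⁻⁷ m³/s
0.3332 h → 1199.52 s
V = Q × t = 3.09387×10⁻⁷ × 1199.52 = 3.71116×10⁻⁴ m³
In in³: 3.71116×10⁻⁴ / 1.63871×10⁻⁵ = 22.6468 in³

22.65 in³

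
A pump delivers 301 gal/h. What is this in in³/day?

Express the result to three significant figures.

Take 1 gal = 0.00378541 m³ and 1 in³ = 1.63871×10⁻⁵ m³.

301 gal/h × 0.00378541 m³/gal ÷ 3600 s/h = 3.16502×10⁻⁴ m³/s
3.16502×10⁻⁴ m³/s ÷ 1.63871×10⁻⁵ m³/in³ × 86400 s/day = 1.66874×10⁶ in³/day

1.67×10⁶ in³/day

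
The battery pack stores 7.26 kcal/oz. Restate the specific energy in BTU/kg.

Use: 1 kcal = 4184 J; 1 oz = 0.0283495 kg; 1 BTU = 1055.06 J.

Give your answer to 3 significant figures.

1020 BTU/kg

7.26 kcal/oz × 4184 J/kcal ÷ 0.0283495 kg/oz = 1.07148×10⁶ J/kg
1.07148×10⁶ J/kg ÷ 1055.06 J/BTU = 1015.56 BTU/kg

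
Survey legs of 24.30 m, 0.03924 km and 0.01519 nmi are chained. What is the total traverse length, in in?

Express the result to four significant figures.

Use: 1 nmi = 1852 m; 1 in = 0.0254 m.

3609 in

24.30 m (already m)
0.03924 km × 1000 = 39.24 m
0.01519 nmi × 1852 = 28.1319 m
Total: 24.3 + 39.24 + 28.1319 = 91.6719 m
In in: 91.6719 / 0.0254 = 3609.13 in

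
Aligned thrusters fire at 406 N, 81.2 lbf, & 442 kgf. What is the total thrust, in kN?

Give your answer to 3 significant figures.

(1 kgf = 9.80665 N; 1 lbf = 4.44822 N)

5.10 kN

406 N (already N)
81.2 lbf × 4.44822 = 361.195 N
442 kgf × 9.80665 = 4334.54 N
Sum: 406 + 361.195 + 4334.54 = 5101.73 N
In kN: 5101.73 / 1000 = 5.10173 kN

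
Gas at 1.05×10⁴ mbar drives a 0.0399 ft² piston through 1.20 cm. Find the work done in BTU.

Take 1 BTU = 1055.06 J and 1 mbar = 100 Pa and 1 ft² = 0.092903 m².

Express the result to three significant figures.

1.05×10⁴ mbar → 1.05×10⁶ Pa
0.0399 ft² → 0.00370683 m²
F = P × A = 1.05×10⁶ × 0.00370683 = 3892.17 N
1.20 cm → 0.012 m
W = F × d = 3892.17 × 0.012 = 46.706 J
In BTU: 46.706 / 1055.06 = 0.0442686 BTU

0.0443 BTU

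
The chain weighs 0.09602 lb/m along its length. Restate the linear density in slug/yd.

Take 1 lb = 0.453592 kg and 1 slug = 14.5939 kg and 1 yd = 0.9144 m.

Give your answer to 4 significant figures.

0.09602 lb/m × 0.453592 kg/lb = 0.0435539 kg/m
0.0435539 kg/m ÷ 14.5939 kg/slug × 0.9144 m/yd = 0.00272893 slug/yd

0.002729 slug/yd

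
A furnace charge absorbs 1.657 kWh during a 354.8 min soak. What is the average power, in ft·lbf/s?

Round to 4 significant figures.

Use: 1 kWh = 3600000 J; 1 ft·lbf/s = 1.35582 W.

206.7 ft·lbf/s

1.657 kWh × 3600000 = 5.9652×10⁶ J
354.8 min × 60 = 21288 s
P = E / t = 5.9652×10⁶ J / 21288 s = 280.214 W
280.214 W ÷ (1.35582 W/ft·lbf/s) = 206.675 ft·lbf/s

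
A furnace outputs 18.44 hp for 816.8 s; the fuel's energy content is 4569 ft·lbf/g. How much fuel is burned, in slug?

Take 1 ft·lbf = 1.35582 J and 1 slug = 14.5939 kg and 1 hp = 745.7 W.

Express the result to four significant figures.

0.1242 slug

18.44 hp → 13750.7 W
E = P × t = 13750.7 × 816.8 = 1.12316×10⁷ J
4569 ft·lbf/g → 6.19474×10⁶ J/kg
m = E / e_s = 1.12316×10⁷ / 6.19474×10⁶ = 1.81309 kg
In slug: 1.81309 / 14.5939 = 0.124236 slug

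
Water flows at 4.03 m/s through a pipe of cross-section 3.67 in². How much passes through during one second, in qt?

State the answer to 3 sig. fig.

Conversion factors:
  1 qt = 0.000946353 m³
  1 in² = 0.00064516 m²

10.1 qt

3.67 in² × 0.00064516 → 0.00236774 m²
V = v × A × t = 4.03 m/s × 0.00236774 m² × 1 s = 0.00954199 m³
0.00954199 m³ ÷ (0.000946353 m³/qt) = 10.0829 qt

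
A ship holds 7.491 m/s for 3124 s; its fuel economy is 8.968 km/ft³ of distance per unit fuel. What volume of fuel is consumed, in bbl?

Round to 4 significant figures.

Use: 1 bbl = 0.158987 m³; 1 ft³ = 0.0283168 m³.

0.4648 bbl

d = v × t = 7.491 × 3124 = 23401.9 m
8.968 km/ft³ → 316702 m/m³
V = d / (distance per unit fuel) = 23401.9 / 316702 = 0.0738925 m³
In bbl: 0.0738925 / 0.158987 = 0.464771 bbl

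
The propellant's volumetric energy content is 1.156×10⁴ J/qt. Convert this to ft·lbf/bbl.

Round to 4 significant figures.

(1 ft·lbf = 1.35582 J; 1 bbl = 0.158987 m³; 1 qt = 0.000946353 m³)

1.432×10⁶ ft·lbf/bbl

1.156×10⁴ J/qt ÷ 0.000946353 m³/qt = 1.22153×10⁷ J/m³
1.22153×10⁷ J/m³ ÷ 1.35582 J/ft·lbf × 0.158987 m³/bbl = 1.4324×10⁶ ft·lbf/bbl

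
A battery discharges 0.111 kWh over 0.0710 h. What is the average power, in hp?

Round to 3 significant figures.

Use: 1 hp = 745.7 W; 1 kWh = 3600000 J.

0.111 kWh × 3600000 → 399600 J
0.0710 h × 3600 → 255.6 s
P = E / t = 399600 J / 255.6 s = 1563.38 W
1563.38 W ÷ (745.7 W/hp) = 2.09653 hp

2.10 hp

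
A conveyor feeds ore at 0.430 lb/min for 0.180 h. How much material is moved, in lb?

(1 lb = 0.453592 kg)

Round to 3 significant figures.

4.64 lb

0.430 lb/min → 0.00325074 kg/s
0.180 h → 648 s
m = ṁ × t = 0.00325074 × 648 = 2.10648 kg
In lb: 2.10648 / 0.453592 = 4.644 lb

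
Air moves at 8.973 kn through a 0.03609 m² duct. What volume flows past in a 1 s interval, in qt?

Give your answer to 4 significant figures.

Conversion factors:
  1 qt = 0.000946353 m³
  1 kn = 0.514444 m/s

176.0 qt

8.973 kn × 0.514444 → 4.61611 m/s
V = v × A × t = 4.61611 m/s × 0.03609 m² × 1 s = 0.166595 m³
0.166595 m³ ÷ (0.000946353 m³/qt) = 176.039 qt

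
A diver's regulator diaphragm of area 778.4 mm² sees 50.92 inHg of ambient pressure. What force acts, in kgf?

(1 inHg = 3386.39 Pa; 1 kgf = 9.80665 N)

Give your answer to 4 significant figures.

50.92 inHg × 3386.39 → 172435 Pa
778.4 mm² × 10⁻⁶ → 7.784×10⁻⁴ m²
F = P × A = 172435 Pa × 7.784×10⁻⁴ m² = 134.223 N
134.223 N ÷ (9.80665 N/kgf) = 13.6869 kgf

13.69 kgf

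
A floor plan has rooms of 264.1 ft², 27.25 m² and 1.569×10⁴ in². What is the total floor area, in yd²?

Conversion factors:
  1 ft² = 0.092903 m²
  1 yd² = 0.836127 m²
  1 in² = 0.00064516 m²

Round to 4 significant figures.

264.1 ft² × 0.092903 = 24.5357 m²
27.25 m² (already m²)
1.569×10⁴ in² × 0.00064516 = 10.1226 m²
Total: 24.5357 + 27.25 + 10.1226 = 61.9083 m²
In yd²: 61.9083 / 0.836127 = 74.0417 yd²

74.04 yd²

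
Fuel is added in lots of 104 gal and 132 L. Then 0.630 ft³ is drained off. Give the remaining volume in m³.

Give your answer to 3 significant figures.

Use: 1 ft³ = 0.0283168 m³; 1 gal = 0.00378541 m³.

104 gal × 0.00378541 = 0.393683 m³
132 L × 0.001 = 0.132 m³
0.630 ft³ × 0.0283168 = 0.0178396 m³
Net: 0.393683 + 0.132 − 0.0178396 = 0.507843 m³

0.508 m³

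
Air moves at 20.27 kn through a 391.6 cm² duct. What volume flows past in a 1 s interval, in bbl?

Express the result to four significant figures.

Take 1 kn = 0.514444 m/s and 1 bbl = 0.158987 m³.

2.568 bbl

20.27 kn × 0.514444 = 10.4278 m/s
391.6 cm² × 0.0001 = 0.03916 m²
V = v × A × t = 10.4278 m/s × 0.03916 m² × 1 s = 0.408353 m³
0.408353 m³ ÷ (0.158987 m³/bbl) = 2.56847 bbl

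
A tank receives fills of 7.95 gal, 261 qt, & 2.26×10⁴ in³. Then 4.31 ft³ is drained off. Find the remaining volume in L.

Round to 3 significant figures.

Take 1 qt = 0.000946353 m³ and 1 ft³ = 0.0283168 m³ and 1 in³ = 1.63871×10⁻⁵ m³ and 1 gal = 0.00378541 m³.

7.95 gal × 0.00378541 = 0.030094 m³
261 qt × 0.000946353 = 0.246998 m³
2.26×10⁴ in³ × 1.63871×10⁻⁵ = 0.370348 m³
4.31 ft³ × 0.0283168 = 0.122045 m³
Result: 0.030094 + 0.246998 + 0.370348 − 0.122045 = 0.525395 m³
In L: 0.525395 / 0.001 = 525.395 L

525 L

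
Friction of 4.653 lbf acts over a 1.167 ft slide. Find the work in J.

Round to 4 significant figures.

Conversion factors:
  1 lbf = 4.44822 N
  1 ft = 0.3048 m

4.653 lbf × 4.44822 = 20.6976 N
1.167 ft × 0.3048 = 0.355702 m
W = F × d = 20.6976 N × 0.355702 m = 7.36218 J

7.362 J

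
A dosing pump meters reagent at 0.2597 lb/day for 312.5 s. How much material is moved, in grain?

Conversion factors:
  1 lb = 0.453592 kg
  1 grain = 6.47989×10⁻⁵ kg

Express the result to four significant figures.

6.575 grain

0.2597 lb/day → 1.3634×10⁻⁶ kg/s
m = ṁ × t = 1.3634×10⁻⁶ × 312.5 = 4.26062×10⁻⁴ kg
In grain: 4.26062×10⁻⁴ / 6.47989×10⁻⁵ = 6.57514 grain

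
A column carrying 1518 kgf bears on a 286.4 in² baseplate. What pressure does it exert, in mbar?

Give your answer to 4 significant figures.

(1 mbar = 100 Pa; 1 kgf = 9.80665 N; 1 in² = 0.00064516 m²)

1518 kgf × 9.80665 → 14886.5 N
286.4 in² × 0.00064516 → 0.184774 m²
P = F / A = 14886.5 N / 0.184774 m² = 80566 Pa
80566 Pa ÷ (100 Pa/mbar) = 805.66 mbar

805.7 mbar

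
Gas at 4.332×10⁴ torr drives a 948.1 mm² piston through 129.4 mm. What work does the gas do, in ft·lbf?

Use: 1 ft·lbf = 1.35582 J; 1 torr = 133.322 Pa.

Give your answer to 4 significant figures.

522.6 ft·lbf

4.332×10⁴ torr → 5.77551×10⁶ Pa
948.1 mm² → 9.481×10⁻⁴ m²
F = P × A = 5.77551×10⁶ × 9.481×10⁻⁴ = 5475.76 N
129.4 mm → 0.1294 m
W = F × d = 5475.76 × 0.1294 = 708.563 J
In ft·lbf: 708.563 / 1.35582 = 522.608 ft·lbf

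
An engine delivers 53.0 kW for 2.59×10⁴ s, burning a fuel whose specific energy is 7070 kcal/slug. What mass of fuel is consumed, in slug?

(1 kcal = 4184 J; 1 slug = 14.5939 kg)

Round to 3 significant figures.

53.0 kW → 53000 W
E = P × t = 53000 × 25900 = 1.3727×10⁹ J
7070 kcal/slug → 2.02693×10⁶ J/kg
m = E / e_s = 1.3727×10⁹ / 2.02693×10⁶ = 677.231 kg
In slug: 677.231 / 14.5939 = 46.4051 slug

46.4 slug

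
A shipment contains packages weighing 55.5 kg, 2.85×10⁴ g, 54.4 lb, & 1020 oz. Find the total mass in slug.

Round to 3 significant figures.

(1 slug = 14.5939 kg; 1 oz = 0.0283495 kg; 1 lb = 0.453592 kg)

55.5 kg (already kg)
2.85×10⁴ g × 0.001 = 28.5 kg
54.4 lb × 0.453592 = 24.6754 kg
1020 oz × 0.0283495 = 28.9165 kg
Total: 55.5 + 28.5 + 24.6754 + 28.9165 = 137.592 kg
In slug: 137.592 / 14.5939 = 9.42805 slug

9.43 slug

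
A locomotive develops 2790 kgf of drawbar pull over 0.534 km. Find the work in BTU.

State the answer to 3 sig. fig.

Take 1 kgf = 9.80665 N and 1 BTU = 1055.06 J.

2790 kgf × 9.80665 = 27360.6 N
0.534 km × 1000 = 534 m
W = F × d = 27360.6 N × 534 m = 1.46106×10⁷ J
1.46106×10⁷ J ÷ (1055.06 J/BTU) = 13848.1 BTU

1.38×10⁴ BTU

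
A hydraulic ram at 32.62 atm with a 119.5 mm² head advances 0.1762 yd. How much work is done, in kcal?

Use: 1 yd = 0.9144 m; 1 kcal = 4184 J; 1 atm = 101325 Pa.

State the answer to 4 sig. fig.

32.62 atm → 3.30522×10⁶ Pa
119.5 mm² → 1.195×10⁻⁴ m²
F = P × A = 3.30522×10⁶ × 1.195×10⁻⁴ = 394.974 N
0.1762 yd → 0.161117 m
W = F × d = 394.974 × 0.161117 = 63.637 J
In kcal: 63.637 / 4184 = 0.0152096 kcal

0.01521 kcal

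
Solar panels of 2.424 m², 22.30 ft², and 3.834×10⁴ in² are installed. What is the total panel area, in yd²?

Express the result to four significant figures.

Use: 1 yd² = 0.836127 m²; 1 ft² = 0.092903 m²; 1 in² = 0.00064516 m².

2.424 m² (already m²)
22.30 ft² × 0.092903 = 2.07174 m²
3.834×10⁴ in² × 0.00064516 = 24.7354 m²
Total: 2.424 + 2.07174 + 24.7354 = 29.2311 m²
In yd²: 29.2311 / 0.836127 = 34.9601 yd²

34.96 yd²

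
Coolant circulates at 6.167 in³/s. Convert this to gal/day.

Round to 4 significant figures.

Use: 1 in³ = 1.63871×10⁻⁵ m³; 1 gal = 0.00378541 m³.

2307 gal/day

6.167 in³/s × 1.63871×10⁻⁵ m³/in³ = 1.01059×10⁻⁴ m³/s
1.01059×10⁻⁴ m³/s ÷ 0.00378541 m³/gal × 86400 s/day = 2306.62 gal/day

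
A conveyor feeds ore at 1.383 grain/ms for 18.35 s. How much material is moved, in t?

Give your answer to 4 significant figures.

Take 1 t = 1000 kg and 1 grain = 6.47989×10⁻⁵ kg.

1.383 grain/ms → 0.0896169 kg/s
m = ṁ × t = 0.0896169 × 18.35 = 1.64447 kg
In t: 1.64447 / 1000 = 0.00164447 t

0.001644 t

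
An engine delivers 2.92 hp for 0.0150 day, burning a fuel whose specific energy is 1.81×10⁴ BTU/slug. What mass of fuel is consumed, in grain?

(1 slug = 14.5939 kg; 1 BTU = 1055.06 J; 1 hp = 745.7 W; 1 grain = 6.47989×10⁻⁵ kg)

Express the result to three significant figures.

3.33×10⁴ grain

2.92 hp → 2177.44 W
0.0150 day → 1296 s
E = P × t = 2177.44 × 1296 = 2.82196×10⁶ J
1.81×10⁴ BTU/slug → 1.30853×10⁶ J/kg
m = E / e_s = 2.82196×10⁶ / 1.30853×10⁶ = 2.15659 kg
In grain: 2.15659 / 6.47989×10⁻⁵ = 33281.3 grain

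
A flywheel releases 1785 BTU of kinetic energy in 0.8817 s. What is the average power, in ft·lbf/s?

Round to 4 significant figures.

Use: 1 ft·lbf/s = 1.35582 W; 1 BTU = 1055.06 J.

1785 BTU × 1055.06 → 1.88328×10⁶ J
P = E / t = 1.88328×10⁶ J / 0.8817 s = 2.13596×10⁶ W
2.13596×10⁶ W ÷ (1.35582 W/ft·lbf/s) = 1.5754×10⁶ ft·lbf/s

1.575×10⁶ ft·lbf/s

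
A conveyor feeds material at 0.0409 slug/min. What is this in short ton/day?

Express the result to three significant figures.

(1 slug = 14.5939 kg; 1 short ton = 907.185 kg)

0.0409 slug/min × 14.5939 kg/slug ÷ 60 s/min = 0.00994818 kg/s
0.00994818 kg/s ÷ 907.185 kg/short ton × 86400 s/day = 0.947461 short ton/day

0.947 short ton/day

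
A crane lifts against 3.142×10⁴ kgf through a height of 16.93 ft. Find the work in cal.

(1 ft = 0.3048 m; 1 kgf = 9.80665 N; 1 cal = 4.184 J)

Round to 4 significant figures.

3.142×10⁴ kgf × 9.80665 = 308125 N
16.93 ft × 0.3048 = 5.16026 m
W = F × d = 308125 N × 5.16026 m = 1.59001×10⁶ J
1.59001×10⁶ J ÷ (4.184 J/cal) = 380022 cal

3.800×10⁵ cal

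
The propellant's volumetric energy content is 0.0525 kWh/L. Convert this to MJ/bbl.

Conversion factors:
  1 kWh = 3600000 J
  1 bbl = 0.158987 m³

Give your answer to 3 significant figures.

0.0525 kWh/L × 3600000 J/kWh ÷ 0.001 m³/L = 1.89×10⁸ J/m³
1.89×10⁸ J/m³ ÷ 1000000 J/MJ × 0.158987 m³/bbl = 30.0485 MJ/bbl

30.0 MJ/bbl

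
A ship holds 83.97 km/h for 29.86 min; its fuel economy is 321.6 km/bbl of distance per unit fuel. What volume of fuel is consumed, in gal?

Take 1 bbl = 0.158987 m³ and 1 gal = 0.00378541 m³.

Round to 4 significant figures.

5.458 gal

83.97 km/h → 23.325 m/s
29.86 min → 1791.6 s
d = v × t = 23.325 × 1791.6 = 41789.1 m
321.6 km/bbl → 2.02281×10⁶ m/m³
V = d / (distance per unit fuel) = 41789.1 / 2.02281×10⁶ = 0.0206589 m³
In gal: 0.0206589 / 0.00378541 = 5.45751 gal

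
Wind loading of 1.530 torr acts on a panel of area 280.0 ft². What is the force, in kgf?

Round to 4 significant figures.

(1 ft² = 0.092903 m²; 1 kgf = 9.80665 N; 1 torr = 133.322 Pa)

541.1 kgf

1.530 torr × 133.322 = 203.983 Pa
280.0 ft² × 0.092903 = 26.0128 m²
F = P × A = 203.983 Pa × 26.0128 m² = 5306.17 N
5306.17 N ÷ (9.80665 N/kgf) = 541.079 kgf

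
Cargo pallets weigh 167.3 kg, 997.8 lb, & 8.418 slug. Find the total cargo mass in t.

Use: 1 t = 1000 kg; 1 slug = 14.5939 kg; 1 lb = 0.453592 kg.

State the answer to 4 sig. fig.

167.3 kg (already kg)
997.8 lb × 0.453592 → 452.594 kg
8.418 slug × 14.5939 → 122.851 kg
Combined: 167.3 + 452.594 + 122.851 = 742.745 kg
In t: 742.745 / 1000 = 0.742745 t

0.7427 t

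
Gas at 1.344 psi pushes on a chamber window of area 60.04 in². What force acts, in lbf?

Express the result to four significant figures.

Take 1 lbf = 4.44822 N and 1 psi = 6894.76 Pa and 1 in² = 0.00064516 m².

1.344 psi × 6894.76 → 9266.56 Pa
60.04 in² × 0.00064516 → 0.0387354 m²
F = P × A = 9266.56 Pa × 0.0387354 m² = 358.944 N
358.944 N ÷ (4.44822 N/lbf) = 80.6939 lbf

80.69 lbf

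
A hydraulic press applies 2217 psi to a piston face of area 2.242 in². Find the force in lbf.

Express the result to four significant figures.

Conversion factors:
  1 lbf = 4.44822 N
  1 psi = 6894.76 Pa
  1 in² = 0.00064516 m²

4971 lbf

2217 psi × 6894.76 → 1.52857×10⁷ Pa
2.242 in² × 0.00064516 → 0.00144645 m²
F = P × A = 1.52857×10⁷ Pa × 0.00144645 m² = 22110 N
22110 N ÷ (4.44822 N/lbf) = 4970.53 lbf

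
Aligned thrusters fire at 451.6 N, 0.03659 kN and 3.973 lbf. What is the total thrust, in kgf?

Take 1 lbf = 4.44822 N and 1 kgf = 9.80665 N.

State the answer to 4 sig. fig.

51.58 kgf

451.6 N (already N)
0.03659 kN × 1000 = 36.59 N
3.973 lbf × 4.44822 = 17.6728 N
Sum: 451.6 + 36.59 + 17.6728 = 505.863 N
In kgf: 505.863 / 9.80665 = 51.5837 kgf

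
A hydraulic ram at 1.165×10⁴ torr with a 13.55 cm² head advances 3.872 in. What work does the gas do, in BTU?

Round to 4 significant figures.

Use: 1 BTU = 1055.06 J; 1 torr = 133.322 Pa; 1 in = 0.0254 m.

1.165×10⁴ torr → 1.5532×10⁶ Pa
13.55 cm² → 0.001355 m²
F = P × A = 1.5532×10⁶ × 0.001355 = 2104.59 N
3.872 in → 0.0983488 m
W = F × d = 2104.59 × 0.0983488 = 206.984 J
In BTU: 206.984 / 1055.06 = 0.196182 BTU

0.1962 BTU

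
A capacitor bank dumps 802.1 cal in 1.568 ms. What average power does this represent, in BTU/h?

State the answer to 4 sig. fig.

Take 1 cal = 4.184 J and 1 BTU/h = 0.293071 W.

7.303×10⁶ BTU/h

802.1 cal × 4.184 = 3355.99 J
1.568 ms × 0.001 = 0.001568 s
P = E / t = 3355.99 J / 0.001568 s = 2.1403×10⁶ W
2.1403×10⁶ W ÷ (0.293071 W/BTU/h) = 7.30301×10⁶ BTU/h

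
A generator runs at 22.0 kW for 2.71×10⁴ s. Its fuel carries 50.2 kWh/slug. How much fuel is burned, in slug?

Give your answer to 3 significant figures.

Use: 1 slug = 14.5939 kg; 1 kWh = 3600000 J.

3.30 slug

22.0 kW → 22000 W
E = P × t = 22000 × 27100 = 5.962×10⁸ J
50.2 kWh/slug → 1.23833×10⁷ J/kg
m = E / e_s = 5.962×10⁸ / 1.23833×10⁷ = 48.1455 kg
In slug: 48.1455 / 14.5939 = 3.29902 slug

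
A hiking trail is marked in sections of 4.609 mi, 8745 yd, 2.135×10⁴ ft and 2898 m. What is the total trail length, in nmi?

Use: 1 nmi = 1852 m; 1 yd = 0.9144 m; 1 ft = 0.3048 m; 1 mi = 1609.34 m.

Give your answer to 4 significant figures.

4.609 mi × 1609.34 = 7417.45 m
8745 yd × 0.9144 = 7996.43 m
2.135×10⁴ ft × 0.3048 = 6507.48 m
2898 m (already m)
Combined: 7417.45 + 7996.43 + 6507.48 + 2898 = 24819.4 m
In nmi: 24819.4 / 1852 = 13.4014 nmi

13.40 nmi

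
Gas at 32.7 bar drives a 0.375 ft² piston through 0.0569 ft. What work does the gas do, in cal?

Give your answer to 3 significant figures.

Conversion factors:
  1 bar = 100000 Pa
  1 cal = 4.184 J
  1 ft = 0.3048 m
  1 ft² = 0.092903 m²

32.7 bar → 3.27×10⁶ Pa
0.375 ft² → 0.0348386 m²
F = P × A = 3.27×10⁶ × 0.0348386 = 113922 N
0.0569 ft → 0.0173431 m
W = F × d = 113922 × 0.0173431 = 1975.76 J
In cal: 1975.76 / 4.184 = 472.218 cal

472 cal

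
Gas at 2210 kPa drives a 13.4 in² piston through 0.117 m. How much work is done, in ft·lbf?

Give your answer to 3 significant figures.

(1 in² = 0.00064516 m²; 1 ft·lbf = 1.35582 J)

2210 kPa → 2.21×10⁶ Pa
13.4 in² → 0.00864514 m²
F = P × A = 2.21×10⁶ × 0.00864514 = 19105.8 N
W = F × d = 19105.8 × 0.117 = 2235.38 J
In ft·lbf: 2235.38 / 1.35582 = 1648.73 ft·lbf

1650 ft·lbf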